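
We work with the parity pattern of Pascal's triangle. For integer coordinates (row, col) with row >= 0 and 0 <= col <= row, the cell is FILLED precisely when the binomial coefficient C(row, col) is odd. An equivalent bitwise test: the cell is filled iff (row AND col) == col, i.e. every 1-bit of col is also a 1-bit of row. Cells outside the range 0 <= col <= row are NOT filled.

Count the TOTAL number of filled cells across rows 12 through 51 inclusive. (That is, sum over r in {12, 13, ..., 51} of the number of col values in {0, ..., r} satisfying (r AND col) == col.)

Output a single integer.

Answer: 396

Derivation:
r12=1100 pc2: +4 =4
r13=1101 pc3: +8 =12
r14=1110 pc3: +8 =20
r15=1111 pc4: +16 =36
r16=10000 pc1: +2 =38
r17=10001 pc2: +4 =42
r18=10010 pc2: +4 =46
r19=10011 pc3: +8 =54
r20=10100 pc2: +4 =58
r21=10101 pc3: +8 =66
r22=10110 pc3: +8 =74
r23=10111 pc4: +16 =90
r24=11000 pc2: +4 =94
r25=11001 pc3: +8 =102
r26=11010 pc3: +8 =110
r27=11011 pc4: +16 =126
r28=11100 pc3: +8 =134
r29=11101 pc4: +16 =150
r30=11110 pc4: +16 =166
r31=11111 pc5: +32 =198
r32=100000 pc1: +2 =200
r33=100001 pc2: +4 =204
r34=100010 pc2: +4 =208
r35=100011 pc3: +8 =216
r36=100100 pc2: +4 =220
r37=100101 pc3: +8 =228
r38=100110 pc3: +8 =236
r39=100111 pc4: +16 =252
r40=101000 pc2: +4 =256
r41=101001 pc3: +8 =264
r42=101010 pc3: +8 =272
r43=101011 pc4: +16 =288
r44=101100 pc3: +8 =296
r45=101101 pc4: +16 =312
r46=101110 pc4: +16 =328
r47=101111 pc5: +32 =360
r48=110000 pc2: +4 =364
r49=110001 pc3: +8 =372
r50=110010 pc3: +8 =380
r51=110011 pc4: +16 =396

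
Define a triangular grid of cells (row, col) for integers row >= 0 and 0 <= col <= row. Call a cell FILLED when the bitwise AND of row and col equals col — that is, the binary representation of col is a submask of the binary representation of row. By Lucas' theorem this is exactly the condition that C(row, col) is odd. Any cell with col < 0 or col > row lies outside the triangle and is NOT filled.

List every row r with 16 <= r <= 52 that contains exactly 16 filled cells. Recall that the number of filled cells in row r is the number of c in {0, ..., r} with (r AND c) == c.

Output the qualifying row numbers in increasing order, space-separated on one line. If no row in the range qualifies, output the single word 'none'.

Row r has 2^popcount(r) filled cells, so we need popcount(r) = log2(16) = 4.
Scan r = 16..52 and keep those with exactly 4 one-bits:
r=16=10000 popcount=1 -> skip
r=17=10001 popcount=2 -> skip
r=18=10010 popcount=2 -> skip
r=19=10011 popcount=3 -> skip
r=20=10100 popcount=2 -> skip
r=21=10101 popcount=3 -> skip
r=22=10110 popcount=3 -> skip
r=23=10111 popcount=4 -> KEEP
r=24=11000 popcount=2 -> skip
r=25=11001 popcount=3 -> skip
r=26=11010 popcount=3 -> skip
r=27=11011 popcount=4 -> KEEP
r=28=11100 popcount=3 -> skip
r=29=11101 popcount=4 -> KEEP
r=30=11110 popcount=4 -> KEEP
r=31=11111 popcount=5 -> skip
r=32=100000 popcount=1 -> skip
r=33=100001 popcount=2 -> skip
r=34=100010 popcount=2 -> skip
r=35=100011 popcount=3 -> skip
r=36=100100 popcount=2 -> skip
r=37=100101 popcount=3 -> skip
r=38=100110 popcount=3 -> skip
r=39=100111 popcount=4 -> KEEP
r=40=101000 popcount=2 -> skip
r=41=101001 popcount=3 -> skip
r=42=101010 popcount=3 -> skip
r=43=101011 popcount=4 -> KEEP
r=44=101100 popcount=3 -> skip
r=45=101101 popcount=4 -> KEEP
r=46=101110 popcount=4 -> KEEP
r=47=101111 popcount=5 -> skip
r=48=110000 popcount=2 -> skip
r=49=110001 popcount=3 -> skip
r=50=110010 popcount=3 -> skip
r=51=110011 popcount=4 -> KEEP
r=52=110100 popcount=3 -> skip
Kept rows: 23 27 29 30 39 43 45 46 51

Answer: 23 27 29 30 39 43 45 46 51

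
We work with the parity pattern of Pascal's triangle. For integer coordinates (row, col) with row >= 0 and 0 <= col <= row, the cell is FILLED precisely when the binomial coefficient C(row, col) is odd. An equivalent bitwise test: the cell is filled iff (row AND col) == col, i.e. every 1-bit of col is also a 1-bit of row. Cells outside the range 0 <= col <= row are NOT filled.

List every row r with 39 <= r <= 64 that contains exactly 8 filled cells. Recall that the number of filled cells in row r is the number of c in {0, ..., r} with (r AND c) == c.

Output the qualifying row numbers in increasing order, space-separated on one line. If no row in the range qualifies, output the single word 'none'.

Answer: 41 42 44 49 50 52 56

Derivation:
Row r has 2^popcount(r) filled cells, so we need popcount(r) = log2(8) = 3.
Scan r = 39..64 and keep those with exactly 3 one-bits:
r=39=100111 popcount=4 -> skip
r=40=101000 popcount=2 -> skip
r=41=101001 popcount=3 -> KEEP
r=42=101010 popcount=3 -> KEEP
r=43=101011 popcount=4 -> skip
r=44=101100 popcount=3 -> KEEP
r=45=101101 popcount=4 -> skip
r=46=101110 popcount=4 -> skip
r=47=101111 popcount=5 -> skip
r=48=110000 popcount=2 -> skip
r=49=110001 popcount=3 -> KEEP
r=50=110010 popcount=3 -> KEEP
r=51=110011 popcount=4 -> skip
r=52=110100 popcount=3 -> KEEP
r=53=110101 popcount=4 -> skip
r=54=110110 popcount=4 -> skip
r=55=110111 popcount=5 -> skip
r=56=111000 popcount=3 -> KEEP
r=57=111001 popcount=4 -> skip
r=58=111010 popcount=4 -> skip
r=59=111011 popcount=5 -> skip
r=60=111100 popcount=4 -> skip
r=61=111101 popcount=5 -> skip
r=62=111110 popcount=5 -> skip
r=63=111111 popcount=6 -> skip
r=64=1000000 popcount=1 -> skip
Kept rows: 41 42 44 49 50 52 56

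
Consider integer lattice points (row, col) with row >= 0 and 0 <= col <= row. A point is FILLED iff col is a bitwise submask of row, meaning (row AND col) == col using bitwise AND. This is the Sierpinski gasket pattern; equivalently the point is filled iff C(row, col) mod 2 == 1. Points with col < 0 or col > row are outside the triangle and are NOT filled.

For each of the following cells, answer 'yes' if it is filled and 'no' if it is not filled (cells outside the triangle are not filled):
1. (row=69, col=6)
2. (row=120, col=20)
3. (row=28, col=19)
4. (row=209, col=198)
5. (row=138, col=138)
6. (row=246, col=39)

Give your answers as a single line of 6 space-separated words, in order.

(69,6): row=0b1000101, col=0b110, row AND col = 0b100 = 4; 4 != 6 -> empty
(120,20): row=0b1111000, col=0b10100, row AND col = 0b10000 = 16; 16 != 20 -> empty
(28,19): row=0b11100, col=0b10011, row AND col = 0b10000 = 16; 16 != 19 -> empty
(209,198): row=0b11010001, col=0b11000110, row AND col = 0b11000000 = 192; 192 != 198 -> empty
(138,138): row=0b10001010, col=0b10001010, row AND col = 0b10001010 = 138; 138 == 138 -> filled
(246,39): row=0b11110110, col=0b100111, row AND col = 0b100110 = 38; 38 != 39 -> empty

Answer: no no no no yes no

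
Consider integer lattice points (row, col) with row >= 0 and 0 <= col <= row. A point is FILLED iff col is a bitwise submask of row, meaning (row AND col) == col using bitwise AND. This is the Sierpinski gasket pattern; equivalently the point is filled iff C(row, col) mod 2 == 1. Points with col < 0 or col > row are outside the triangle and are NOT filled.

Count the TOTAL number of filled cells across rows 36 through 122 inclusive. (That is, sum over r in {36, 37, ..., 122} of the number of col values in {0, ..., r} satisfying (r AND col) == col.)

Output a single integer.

r36=100100 pc2: +4 =4
r37=100101 pc3: +8 =12
r38=100110 pc3: +8 =20
r39=100111 pc4: +16 =36
r40=101000 pc2: +4 =40
r41=101001 pc3: +8 =48
r42=101010 pc3: +8 =56
r43=101011 pc4: +16 =72
r44=101100 pc3: +8 =80
r45=101101 pc4: +16 =96
r46=101110 pc4: +16 =112
r47=101111 pc5: +32 =144
r48=110000 pc2: +4 =148
r49=110001 pc3: +8 =156
r50=110010 pc3: +8 =164
r51=110011 pc4: +16 =180
r52=110100 pc3: +8 =188
r53=110101 pc4: +16 =204
r54=110110 pc4: +16 =220
r55=110111 pc5: +32 =252
r56=111000 pc3: +8 =260
r57=111001 pc4: +16 =276
r58=111010 pc4: +16 =292
r59=111011 pc5: +32 =324
r60=111100 pc4: +16 =340
r61=111101 pc5: +32 =372
r62=111110 pc5: +32 =404
r63=111111 pc6: +64 =468
r64=1000000 pc1: +2 =470
r65=1000001 pc2: +4 =474
r66=1000010 pc2: +4 =478
r67=1000011 pc3: +8 =486
r68=1000100 pc2: +4 =490
r69=1000101 pc3: +8 =498
r70=1000110 pc3: +8 =506
r71=1000111 pc4: +16 =522
r72=1001000 pc2: +4 =526
r73=1001001 pc3: +8 =534
r74=1001010 pc3: +8 =542
r75=1001011 pc4: +16 =558
r76=1001100 pc3: +8 =566
r77=1001101 pc4: +16 =582
r78=1001110 pc4: +16 =598
r79=1001111 pc5: +32 =630
r80=1010000 pc2: +4 =634
r81=1010001 pc3: +8 =642
r82=1010010 pc3: +8 =650
r83=1010011 pc4: +16 =666
r84=1010100 pc3: +8 =674
r85=1010101 pc4: +16 =690
r86=1010110 pc4: +16 =706
r87=1010111 pc5: +32 =738
r88=1011000 pc3: +8 =746
r89=1011001 pc4: +16 =762
r90=1011010 pc4: +16 =778
r91=1011011 pc5: +32 =810
r92=1011100 pc4: +16 =826
r93=1011101 pc5: +32 =858
r94=1011110 pc5: +32 =890
r95=1011111 pc6: +64 =954
r96=1100000 pc2: +4 =958
r97=1100001 pc3: +8 =966
r98=1100010 pc3: +8 =974
r99=1100011 pc4: +16 =990
r100=1100100 pc3: +8 =998
r101=1100101 pc4: +16 =1014
r102=1100110 pc4: +16 =1030
r103=1100111 pc5: +32 =1062
r104=1101000 pc3: +8 =1070
r105=1101001 pc4: +16 =1086
r106=1101010 pc4: +16 =1102
r107=1101011 pc5: +32 =1134
r108=1101100 pc4: +16 =1150
r109=1101101 pc5: +32 =1182
r110=1101110 pc5: +32 =1214
r111=1101111 pc6: +64 =1278
r112=1110000 pc3: +8 =1286
r113=1110001 pc4: +16 =1302
r114=1110010 pc4: +16 =1318
r115=1110011 pc5: +32 =1350
r116=1110100 pc4: +16 =1366
r117=1110101 pc5: +32 =1398
r118=1110110 pc5: +32 =1430
r119=1110111 pc6: +64 =1494
r120=1111000 pc4: +16 =1510
r121=1111001 pc5: +32 =1542
r122=1111010 pc5: +32 =1574

Answer: 1574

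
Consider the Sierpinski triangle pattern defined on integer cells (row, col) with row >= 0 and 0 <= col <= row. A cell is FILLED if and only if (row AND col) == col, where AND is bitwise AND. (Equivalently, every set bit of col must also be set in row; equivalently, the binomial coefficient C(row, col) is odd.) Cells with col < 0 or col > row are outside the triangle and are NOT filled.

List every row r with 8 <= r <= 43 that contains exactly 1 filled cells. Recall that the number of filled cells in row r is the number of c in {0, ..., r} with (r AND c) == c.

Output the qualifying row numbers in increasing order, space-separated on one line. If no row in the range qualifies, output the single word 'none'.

Answer: none

Derivation:
Row r has 2^popcount(r) filled cells, so we need popcount(r) = log2(1) = 0.
Scan r = 8..43 and keep those with exactly 0 one-bits:
r=8=1000 popcount=1 -> skip
r=9=1001 popcount=2 -> skip
r=10=1010 popcount=2 -> skip
r=11=1011 popcount=3 -> skip
r=12=1100 popcount=2 -> skip
r=13=1101 popcount=3 -> skip
r=14=1110 popcount=3 -> skip
r=15=1111 popcount=4 -> skip
r=16=10000 popcount=1 -> skip
r=17=10001 popcount=2 -> skip
r=18=10010 popcount=2 -> skip
r=19=10011 popcount=3 -> skip
r=20=10100 popcount=2 -> skip
r=21=10101 popcount=3 -> skip
r=22=10110 popcount=3 -> skip
r=23=10111 popcount=4 -> skip
r=24=11000 popcount=2 -> skip
r=25=11001 popcount=3 -> skip
r=26=11010 popcount=3 -> skip
r=27=11011 popcount=4 -> skip
r=28=11100 popcount=3 -> skip
r=29=11101 popcount=4 -> skip
r=30=11110 popcount=4 -> skip
r=31=11111 popcount=5 -> skip
r=32=100000 popcount=1 -> skip
r=33=100001 popcount=2 -> skip
r=34=100010 popcount=2 -> skip
r=35=100011 popcount=3 -> skip
r=36=100100 popcount=2 -> skip
r=37=100101 popcount=3 -> skip
r=38=100110 popcount=3 -> skip
r=39=100111 popcount=4 -> skip
r=40=101000 popcount=2 -> skip
r=41=101001 popcount=3 -> skip
r=42=101010 popcount=3 -> skip
r=43=101011 popcount=4 -> skip
Kept rows: none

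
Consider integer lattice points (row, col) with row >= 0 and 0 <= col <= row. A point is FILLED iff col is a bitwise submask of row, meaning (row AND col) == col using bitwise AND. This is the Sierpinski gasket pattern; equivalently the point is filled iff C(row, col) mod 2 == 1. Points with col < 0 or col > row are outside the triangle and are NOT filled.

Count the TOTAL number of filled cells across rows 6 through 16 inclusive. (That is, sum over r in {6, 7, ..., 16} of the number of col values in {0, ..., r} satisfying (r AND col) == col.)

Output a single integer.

Answer: 68

Derivation:
r6=110 pc2: +4 =4
r7=111 pc3: +8 =12
r8=1000 pc1: +2 =14
r9=1001 pc2: +4 =18
r10=1010 pc2: +4 =22
r11=1011 pc3: +8 =30
r12=1100 pc2: +4 =34
r13=1101 pc3: +8 =42
r14=1110 pc3: +8 =50
r15=1111 pc4: +16 =66
r16=10000 pc1: +2 =68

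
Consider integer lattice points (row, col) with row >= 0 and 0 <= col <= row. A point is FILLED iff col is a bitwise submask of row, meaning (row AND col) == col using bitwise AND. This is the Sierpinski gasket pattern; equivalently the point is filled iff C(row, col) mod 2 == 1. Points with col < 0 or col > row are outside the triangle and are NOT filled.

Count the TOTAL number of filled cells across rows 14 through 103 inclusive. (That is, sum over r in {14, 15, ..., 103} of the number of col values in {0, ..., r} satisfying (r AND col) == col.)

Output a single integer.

r14=1110 pc3: +8 =8
r15=1111 pc4: +16 =24
r16=10000 pc1: +2 =26
r17=10001 pc2: +4 =30
r18=10010 pc2: +4 =34
r19=10011 pc3: +8 =42
r20=10100 pc2: +4 =46
r21=10101 pc3: +8 =54
r22=10110 pc3: +8 =62
r23=10111 pc4: +16 =78
r24=11000 pc2: +4 =82
r25=11001 pc3: +8 =90
r26=11010 pc3: +8 =98
r27=11011 pc4: +16 =114
r28=11100 pc3: +8 =122
r29=11101 pc4: +16 =138
r30=11110 pc4: +16 =154
r31=11111 pc5: +32 =186
r32=100000 pc1: +2 =188
r33=100001 pc2: +4 =192
r34=100010 pc2: +4 =196
r35=100011 pc3: +8 =204
r36=100100 pc2: +4 =208
r37=100101 pc3: +8 =216
r38=100110 pc3: +8 =224
r39=100111 pc4: +16 =240
r40=101000 pc2: +4 =244
r41=101001 pc3: +8 =252
r42=101010 pc3: +8 =260
r43=101011 pc4: +16 =276
r44=101100 pc3: +8 =284
r45=101101 pc4: +16 =300
r46=101110 pc4: +16 =316
r47=101111 pc5: +32 =348
r48=110000 pc2: +4 =352
r49=110001 pc3: +8 =360
r50=110010 pc3: +8 =368
r51=110011 pc4: +16 =384
r52=110100 pc3: +8 =392
r53=110101 pc4: +16 =408
r54=110110 pc4: +16 =424
r55=110111 pc5: +32 =456
r56=111000 pc3: +8 =464
r57=111001 pc4: +16 =480
r58=111010 pc4: +16 =496
r59=111011 pc5: +32 =528
r60=111100 pc4: +16 =544
r61=111101 pc5: +32 =576
r62=111110 pc5: +32 =608
r63=111111 pc6: +64 =672
r64=1000000 pc1: +2 =674
r65=1000001 pc2: +4 =678
r66=1000010 pc2: +4 =682
r67=1000011 pc3: +8 =690
r68=1000100 pc2: +4 =694
r69=1000101 pc3: +8 =702
r70=1000110 pc3: +8 =710
r71=1000111 pc4: +16 =726
r72=1001000 pc2: +4 =730
r73=1001001 pc3: +8 =738
r74=1001010 pc3: +8 =746
r75=1001011 pc4: +16 =762
r76=1001100 pc3: +8 =770
r77=1001101 pc4: +16 =786
r78=1001110 pc4: +16 =802
r79=1001111 pc5: +32 =834
r80=1010000 pc2: +4 =838
r81=1010001 pc3: +8 =846
r82=1010010 pc3: +8 =854
r83=1010011 pc4: +16 =870
r84=1010100 pc3: +8 =878
r85=1010101 pc4: +16 =894
r86=1010110 pc4: +16 =910
r87=1010111 pc5: +32 =942
r88=1011000 pc3: +8 =950
r89=1011001 pc4: +16 =966
r90=1011010 pc4: +16 =982
r91=1011011 pc5: +32 =1014
r92=1011100 pc4: +16 =1030
r93=1011101 pc5: +32 =1062
r94=1011110 pc5: +32 =1094
r95=1011111 pc6: +64 =1158
r96=1100000 pc2: +4 =1162
r97=1100001 pc3: +8 =1170
r98=1100010 pc3: +8 =1178
r99=1100011 pc4: +16 =1194
r100=1100100 pc3: +8 =1202
r101=1100101 pc4: +16 =1218
r102=1100110 pc4: +16 =1234
r103=1100111 pc5: +32 =1266

Answer: 1266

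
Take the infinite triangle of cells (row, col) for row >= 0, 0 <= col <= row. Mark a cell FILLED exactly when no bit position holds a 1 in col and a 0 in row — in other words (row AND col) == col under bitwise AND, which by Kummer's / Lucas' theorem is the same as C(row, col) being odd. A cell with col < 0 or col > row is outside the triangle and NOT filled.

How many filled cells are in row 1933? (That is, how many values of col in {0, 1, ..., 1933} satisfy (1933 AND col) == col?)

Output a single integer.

Answer: 128

Derivation:
1933 in binary = 11110001101
popcount(1933) = number of 1-bits in 11110001101 = 7
A col c satisfies (1933 AND c) == c iff every set bit of c is also set in 1933; each of the 7 set bits of 1933 can independently be on or off in c.
count = 2^7 = 128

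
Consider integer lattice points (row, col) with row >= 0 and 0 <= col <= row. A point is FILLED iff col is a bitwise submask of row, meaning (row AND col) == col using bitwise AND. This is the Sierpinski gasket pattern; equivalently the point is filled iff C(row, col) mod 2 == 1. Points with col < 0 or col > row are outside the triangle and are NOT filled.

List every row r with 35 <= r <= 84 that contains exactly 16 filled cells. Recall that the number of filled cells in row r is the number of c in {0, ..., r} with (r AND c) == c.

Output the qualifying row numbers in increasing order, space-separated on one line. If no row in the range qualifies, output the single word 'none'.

Answer: 39 43 45 46 51 53 54 57 58 60 71 75 77 78 83

Derivation:
Row r has 2^popcount(r) filled cells, so we need popcount(r) = log2(16) = 4.
Scan r = 35..84 and keep those with exactly 4 one-bits:
r=35=100011 popcount=3 -> skip
r=36=100100 popcount=2 -> skip
r=37=100101 popcount=3 -> skip
r=38=100110 popcount=3 -> skip
r=39=100111 popcount=4 -> KEEP
r=40=101000 popcount=2 -> skip
r=41=101001 popcount=3 -> skip
r=42=101010 popcount=3 -> skip
r=43=101011 popcount=4 -> KEEP
r=44=101100 popcount=3 -> skip
r=45=101101 popcount=4 -> KEEP
r=46=101110 popcount=4 -> KEEP
r=47=101111 popcount=5 -> skip
r=48=110000 popcount=2 -> skip
r=49=110001 popcount=3 -> skip
r=50=110010 popcount=3 -> skip
r=51=110011 popcount=4 -> KEEP
r=52=110100 popcount=3 -> skip
r=53=110101 popcount=4 -> KEEP
r=54=110110 popcount=4 -> KEEP
r=55=110111 popcount=5 -> skip
r=56=111000 popcount=3 -> skip
r=57=111001 popcount=4 -> KEEP
r=58=111010 popcount=4 -> KEEP
r=59=111011 popcount=5 -> skip
r=60=111100 popcount=4 -> KEEP
r=61=111101 popcount=5 -> skip
r=62=111110 popcount=5 -> skip
r=63=111111 popcount=6 -> skip
r=64=1000000 popcount=1 -> skip
r=65=1000001 popcount=2 -> skip
r=66=1000010 popcount=2 -> skip
r=67=1000011 popcount=3 -> skip
r=68=1000100 popcount=2 -> skip
r=69=1000101 popcount=3 -> skip
r=70=1000110 popcount=3 -> skip
r=71=1000111 popcount=4 -> KEEP
r=72=1001000 popcount=2 -> skip
r=73=1001001 popcount=3 -> skip
r=74=1001010 popcount=3 -> skip
r=75=1001011 popcount=4 -> KEEP
r=76=1001100 popcount=3 -> skip
r=77=1001101 popcount=4 -> KEEP
r=78=1001110 popcount=4 -> KEEP
r=79=1001111 popcount=5 -> skip
r=80=1010000 popcount=2 -> skip
r=81=1010001 popcount=3 -> skip
r=82=1010010 popcount=3 -> skip
r=83=1010011 popcount=4 -> KEEP
r=84=1010100 popcount=3 -> skip
Kept rows: 39 43 45 46 51 53 54 57 58 60 71 75 77 78 83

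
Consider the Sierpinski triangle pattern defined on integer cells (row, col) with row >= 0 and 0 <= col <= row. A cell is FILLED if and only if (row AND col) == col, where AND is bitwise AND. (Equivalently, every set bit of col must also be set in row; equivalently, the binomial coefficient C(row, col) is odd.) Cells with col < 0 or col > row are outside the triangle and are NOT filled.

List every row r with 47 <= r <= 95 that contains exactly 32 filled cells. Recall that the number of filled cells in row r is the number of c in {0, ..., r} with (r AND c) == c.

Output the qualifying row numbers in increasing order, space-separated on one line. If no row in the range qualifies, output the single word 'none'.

Answer: 47 55 59 61 62 79 87 91 93 94

Derivation:
Row r has 2^popcount(r) filled cells, so we need popcount(r) = log2(32) = 5.
Scan r = 47..95 and keep those with exactly 5 one-bits:
r=47=101111 popcount=5 -> KEEP
r=48=110000 popcount=2 -> skip
r=49=110001 popcount=3 -> skip
r=50=110010 popcount=3 -> skip
r=51=110011 popcount=4 -> skip
r=52=110100 popcount=3 -> skip
r=53=110101 popcount=4 -> skip
r=54=110110 popcount=4 -> skip
r=55=110111 popcount=5 -> KEEP
r=56=111000 popcount=3 -> skip
r=57=111001 popcount=4 -> skip
r=58=111010 popcount=4 -> skip
r=59=111011 popcount=5 -> KEEP
r=60=111100 popcount=4 -> skip
r=61=111101 popcount=5 -> KEEP
r=62=111110 popcount=5 -> KEEP
r=63=111111 popcount=6 -> skip
r=64=1000000 popcount=1 -> skip
r=65=1000001 popcount=2 -> skip
r=66=1000010 popcount=2 -> skip
r=67=1000011 popcount=3 -> skip
r=68=1000100 popcount=2 -> skip
r=69=1000101 popcount=3 -> skip
r=70=1000110 popcount=3 -> skip
r=71=1000111 popcount=4 -> skip
r=72=1001000 popcount=2 -> skip
r=73=1001001 popcount=3 -> skip
r=74=1001010 popcount=3 -> skip
r=75=1001011 popcount=4 -> skip
r=76=1001100 popcount=3 -> skip
r=77=1001101 popcount=4 -> skip
r=78=1001110 popcount=4 -> skip
r=79=1001111 popcount=5 -> KEEP
r=80=1010000 popcount=2 -> skip
r=81=1010001 popcount=3 -> skip
r=82=1010010 popcount=3 -> skip
r=83=1010011 popcount=4 -> skip
r=84=1010100 popcount=3 -> skip
r=85=1010101 popcount=4 -> skip
r=86=1010110 popcount=4 -> skip
r=87=1010111 popcount=5 -> KEEP
r=88=1011000 popcount=3 -> skip
r=89=1011001 popcount=4 -> skip
r=90=1011010 popcount=4 -> skip
r=91=1011011 popcount=5 -> KEEP
r=92=1011100 popcount=4 -> skip
r=93=1011101 popcount=5 -> KEEP
r=94=1011110 popcount=5 -> KEEP
r=95=1011111 popcount=6 -> skip
Kept rows: 47 55 59 61 62 79 87 91 93 94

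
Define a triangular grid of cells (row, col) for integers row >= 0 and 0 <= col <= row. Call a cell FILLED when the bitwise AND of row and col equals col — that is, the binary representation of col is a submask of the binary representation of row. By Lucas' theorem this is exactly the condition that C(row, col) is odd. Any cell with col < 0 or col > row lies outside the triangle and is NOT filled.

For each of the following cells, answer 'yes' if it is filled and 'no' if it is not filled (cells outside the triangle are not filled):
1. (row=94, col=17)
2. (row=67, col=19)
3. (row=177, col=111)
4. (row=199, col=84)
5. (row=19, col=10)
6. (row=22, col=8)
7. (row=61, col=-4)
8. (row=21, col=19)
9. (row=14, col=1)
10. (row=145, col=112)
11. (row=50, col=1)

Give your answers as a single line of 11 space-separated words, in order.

(94,17): row=0b1011110, col=0b10001, row AND col = 0b10000 = 16; 16 != 17 -> empty
(67,19): row=0b1000011, col=0b10011, row AND col = 0b11 = 3; 3 != 19 -> empty
(177,111): row=0b10110001, col=0b1101111, row AND col = 0b100001 = 33; 33 != 111 -> empty
(199,84): row=0b11000111, col=0b1010100, row AND col = 0b1000100 = 68; 68 != 84 -> empty
(19,10): row=0b10011, col=0b1010, row AND col = 0b10 = 2; 2 != 10 -> empty
(22,8): row=0b10110, col=0b1000, row AND col = 0b0 = 0; 0 != 8 -> empty
(61,-4): col outside [0, 61] -> not filled
(21,19): row=0b10101, col=0b10011, row AND col = 0b10001 = 17; 17 != 19 -> empty
(14,1): row=0b1110, col=0b1, row AND col = 0b0 = 0; 0 != 1 -> empty
(145,112): row=0b10010001, col=0b1110000, row AND col = 0b10000 = 16; 16 != 112 -> empty
(50,1): row=0b110010, col=0b1, row AND col = 0b0 = 0; 0 != 1 -> empty

Answer: no no no no no no no no no no no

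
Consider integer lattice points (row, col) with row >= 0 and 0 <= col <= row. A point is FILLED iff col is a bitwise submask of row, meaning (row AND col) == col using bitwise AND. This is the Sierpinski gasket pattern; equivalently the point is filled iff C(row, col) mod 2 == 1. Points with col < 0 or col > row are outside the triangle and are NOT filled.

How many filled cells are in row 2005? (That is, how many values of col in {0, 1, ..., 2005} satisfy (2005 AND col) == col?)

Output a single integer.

Answer: 256

Derivation:
2005 in binary = 11111010101
popcount(2005) = number of 1-bits in 11111010101 = 8
A col c satisfies (2005 AND c) == c iff every set bit of c is also set in 2005; each of the 8 set bits of 2005 can independently be on or off in c.
count = 2^8 = 256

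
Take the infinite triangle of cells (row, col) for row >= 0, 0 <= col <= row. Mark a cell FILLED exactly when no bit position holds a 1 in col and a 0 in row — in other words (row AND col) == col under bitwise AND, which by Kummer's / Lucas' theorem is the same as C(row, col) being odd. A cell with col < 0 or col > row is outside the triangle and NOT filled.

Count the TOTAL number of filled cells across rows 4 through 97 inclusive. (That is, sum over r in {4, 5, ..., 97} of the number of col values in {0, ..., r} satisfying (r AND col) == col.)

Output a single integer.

Answer: 1218

Derivation:
r4=100 pc1: +2 =2
r5=101 pc2: +4 =6
r6=110 pc2: +4 =10
r7=111 pc3: +8 =18
r8=1000 pc1: +2 =20
r9=1001 pc2: +4 =24
r10=1010 pc2: +4 =28
r11=1011 pc3: +8 =36
r12=1100 pc2: +4 =40
r13=1101 pc3: +8 =48
r14=1110 pc3: +8 =56
r15=1111 pc4: +16 =72
r16=10000 pc1: +2 =74
r17=10001 pc2: +4 =78
r18=10010 pc2: +4 =82
r19=10011 pc3: +8 =90
r20=10100 pc2: +4 =94
r21=10101 pc3: +8 =102
r22=10110 pc3: +8 =110
r23=10111 pc4: +16 =126
r24=11000 pc2: +4 =130
r25=11001 pc3: +8 =138
r26=11010 pc3: +8 =146
r27=11011 pc4: +16 =162
r28=11100 pc3: +8 =170
r29=11101 pc4: +16 =186
r30=11110 pc4: +16 =202
r31=11111 pc5: +32 =234
r32=100000 pc1: +2 =236
r33=100001 pc2: +4 =240
r34=100010 pc2: +4 =244
r35=100011 pc3: +8 =252
r36=100100 pc2: +4 =256
r37=100101 pc3: +8 =264
r38=100110 pc3: +8 =272
r39=100111 pc4: +16 =288
r40=101000 pc2: +4 =292
r41=101001 pc3: +8 =300
r42=101010 pc3: +8 =308
r43=101011 pc4: +16 =324
r44=101100 pc3: +8 =332
r45=101101 pc4: +16 =348
r46=101110 pc4: +16 =364
r47=101111 pc5: +32 =396
r48=110000 pc2: +4 =400
r49=110001 pc3: +8 =408
r50=110010 pc3: +8 =416
r51=110011 pc4: +16 =432
r52=110100 pc3: +8 =440
r53=110101 pc4: +16 =456
r54=110110 pc4: +16 =472
r55=110111 pc5: +32 =504
r56=111000 pc3: +8 =512
r57=111001 pc4: +16 =528
r58=111010 pc4: +16 =544
r59=111011 pc5: +32 =576
r60=111100 pc4: +16 =592
r61=111101 pc5: +32 =624
r62=111110 pc5: +32 =656
r63=111111 pc6: +64 =720
r64=1000000 pc1: +2 =722
r65=1000001 pc2: +4 =726
r66=1000010 pc2: +4 =730
r67=1000011 pc3: +8 =738
r68=1000100 pc2: +4 =742
r69=1000101 pc3: +8 =750
r70=1000110 pc3: +8 =758
r71=1000111 pc4: +16 =774
r72=1001000 pc2: +4 =778
r73=1001001 pc3: +8 =786
r74=1001010 pc3: +8 =794
r75=1001011 pc4: +16 =810
r76=1001100 pc3: +8 =818
r77=1001101 pc4: +16 =834
r78=1001110 pc4: +16 =850
r79=1001111 pc5: +32 =882
r80=1010000 pc2: +4 =886
r81=1010001 pc3: +8 =894
r82=1010010 pc3: +8 =902
r83=1010011 pc4: +16 =918
r84=1010100 pc3: +8 =926
r85=1010101 pc4: +16 =942
r86=1010110 pc4: +16 =958
r87=1010111 pc5: +32 =990
r88=1011000 pc3: +8 =998
r89=1011001 pc4: +16 =1014
r90=1011010 pc4: +16 =1030
r91=1011011 pc5: +32 =1062
r92=1011100 pc4: +16 =1078
r93=1011101 pc5: +32 =1110
r94=1011110 pc5: +32 =1142
r95=1011111 pc6: +64 =1206
r96=1100000 pc2: +4 =1210
r97=1100001 pc3: +8 =1218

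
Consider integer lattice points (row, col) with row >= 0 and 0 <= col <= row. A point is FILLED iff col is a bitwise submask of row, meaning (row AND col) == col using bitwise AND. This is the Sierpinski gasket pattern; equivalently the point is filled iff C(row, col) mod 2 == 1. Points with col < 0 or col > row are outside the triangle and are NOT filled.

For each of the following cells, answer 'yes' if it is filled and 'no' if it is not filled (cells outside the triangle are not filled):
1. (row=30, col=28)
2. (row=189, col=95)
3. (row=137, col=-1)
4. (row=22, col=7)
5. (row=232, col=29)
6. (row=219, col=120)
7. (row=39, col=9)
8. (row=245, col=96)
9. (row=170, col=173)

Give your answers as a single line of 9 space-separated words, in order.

Answer: yes no no no no no no yes no

Derivation:
(30,28): row=0b11110, col=0b11100, row AND col = 0b11100 = 28; 28 == 28 -> filled
(189,95): row=0b10111101, col=0b1011111, row AND col = 0b11101 = 29; 29 != 95 -> empty
(137,-1): col outside [0, 137] -> not filled
(22,7): row=0b10110, col=0b111, row AND col = 0b110 = 6; 6 != 7 -> empty
(232,29): row=0b11101000, col=0b11101, row AND col = 0b1000 = 8; 8 != 29 -> empty
(219,120): row=0b11011011, col=0b1111000, row AND col = 0b1011000 = 88; 88 != 120 -> empty
(39,9): row=0b100111, col=0b1001, row AND col = 0b1 = 1; 1 != 9 -> empty
(245,96): row=0b11110101, col=0b1100000, row AND col = 0b1100000 = 96; 96 == 96 -> filled
(170,173): col outside [0, 170] -> not filled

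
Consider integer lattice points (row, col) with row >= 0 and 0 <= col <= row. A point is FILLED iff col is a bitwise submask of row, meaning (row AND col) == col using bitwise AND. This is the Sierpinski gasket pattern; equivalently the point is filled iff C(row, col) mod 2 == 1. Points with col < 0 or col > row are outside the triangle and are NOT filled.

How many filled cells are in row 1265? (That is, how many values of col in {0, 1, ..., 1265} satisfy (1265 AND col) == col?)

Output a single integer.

1265 in binary = 10011110001
popcount(1265) = number of 1-bits in 10011110001 = 6
A col c satisfies (1265 AND c) == c iff every set bit of c is also set in 1265; each of the 6 set bits of 1265 can independently be on or off in c.
count = 2^6 = 64

Answer: 64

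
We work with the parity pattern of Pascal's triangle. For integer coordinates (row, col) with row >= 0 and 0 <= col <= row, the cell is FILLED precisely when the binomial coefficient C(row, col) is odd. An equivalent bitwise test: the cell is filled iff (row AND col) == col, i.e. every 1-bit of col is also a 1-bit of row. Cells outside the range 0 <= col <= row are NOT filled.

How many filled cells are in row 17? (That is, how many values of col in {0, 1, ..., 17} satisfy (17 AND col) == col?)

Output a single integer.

Answer: 4

Derivation:
17 in binary = 10001
popcount(17) = number of 1-bits in 10001 = 2
A col c satisfies (17 AND c) == c iff every set bit of c is also set in 17; each of the 2 set bits of 17 can independently be on or off in c.
count = 2^2 = 4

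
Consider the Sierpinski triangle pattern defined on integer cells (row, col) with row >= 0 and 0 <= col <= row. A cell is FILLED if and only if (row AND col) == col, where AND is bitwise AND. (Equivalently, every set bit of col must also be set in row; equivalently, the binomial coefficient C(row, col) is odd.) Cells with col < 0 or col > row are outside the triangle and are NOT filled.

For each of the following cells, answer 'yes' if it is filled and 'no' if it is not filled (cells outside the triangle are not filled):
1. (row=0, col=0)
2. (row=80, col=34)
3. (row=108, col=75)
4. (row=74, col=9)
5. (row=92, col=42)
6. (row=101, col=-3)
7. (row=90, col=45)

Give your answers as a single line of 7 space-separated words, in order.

(0,0): row=0b0, col=0b0, row AND col = 0b0 = 0; 0 == 0 -> filled
(80,34): row=0b1010000, col=0b100010, row AND col = 0b0 = 0; 0 != 34 -> empty
(108,75): row=0b1101100, col=0b1001011, row AND col = 0b1001000 = 72; 72 != 75 -> empty
(74,9): row=0b1001010, col=0b1001, row AND col = 0b1000 = 8; 8 != 9 -> empty
(92,42): row=0b1011100, col=0b101010, row AND col = 0b1000 = 8; 8 != 42 -> empty
(101,-3): col outside [0, 101] -> not filled
(90,45): row=0b1011010, col=0b101101, row AND col = 0b1000 = 8; 8 != 45 -> empty

Answer: yes no no no no no no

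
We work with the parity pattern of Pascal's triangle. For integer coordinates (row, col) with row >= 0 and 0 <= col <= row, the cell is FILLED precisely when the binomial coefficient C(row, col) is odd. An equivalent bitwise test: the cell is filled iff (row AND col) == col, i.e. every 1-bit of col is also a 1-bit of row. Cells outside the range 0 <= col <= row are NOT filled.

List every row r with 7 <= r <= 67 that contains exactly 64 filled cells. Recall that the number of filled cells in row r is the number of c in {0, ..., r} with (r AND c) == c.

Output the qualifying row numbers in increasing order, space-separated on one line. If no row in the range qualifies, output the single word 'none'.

Row r has 2^popcount(r) filled cells, so we need popcount(r) = log2(64) = 6.
Scan r = 7..67 and keep those with exactly 6 one-bits:
r=7=111 popcount=3 -> skip
r=8=1000 popcount=1 -> skip
r=9=1001 popcount=2 -> skip
r=10=1010 popcount=2 -> skip
r=11=1011 popcount=3 -> skip
r=12=1100 popcount=2 -> skip
r=13=1101 popcount=3 -> skip
r=14=1110 popcount=3 -> skip
r=15=1111 popcount=4 -> skip
r=16=10000 popcount=1 -> skip
r=17=10001 popcount=2 -> skip
r=18=10010 popcount=2 -> skip
r=19=10011 popcount=3 -> skip
r=20=10100 popcount=2 -> skip
r=21=10101 popcount=3 -> skip
r=22=10110 popcount=3 -> skip
r=23=10111 popcount=4 -> skip
r=24=11000 popcount=2 -> skip
r=25=11001 popcount=3 -> skip
r=26=11010 popcount=3 -> skip
r=27=11011 popcount=4 -> skip
r=28=11100 popcount=3 -> skip
r=29=11101 popcount=4 -> skip
r=30=11110 popcount=4 -> skip
r=31=11111 popcount=5 -> skip
r=32=100000 popcount=1 -> skip
r=33=100001 popcount=2 -> skip
r=34=100010 popcount=2 -> skip
r=35=100011 popcount=3 -> skip
r=36=100100 popcount=2 -> skip
r=37=100101 popcount=3 -> skip
r=38=100110 popcount=3 -> skip
r=39=100111 popcount=4 -> skip
r=40=101000 popcount=2 -> skip
r=41=101001 popcount=3 -> skip
r=42=101010 popcount=3 -> skip
r=43=101011 popcount=4 -> skip
r=44=101100 popcount=3 -> skip
r=45=101101 popcount=4 -> skip
r=46=101110 popcount=4 -> skip
r=47=101111 popcount=5 -> skip
r=48=110000 popcount=2 -> skip
r=49=110001 popcount=3 -> skip
r=50=110010 popcount=3 -> skip
r=51=110011 popcount=4 -> skip
r=52=110100 popcount=3 -> skip
r=53=110101 popcount=4 -> skip
r=54=110110 popcount=4 -> skip
r=55=110111 popcount=5 -> skip
r=56=111000 popcount=3 -> skip
r=57=111001 popcount=4 -> skip
r=58=111010 popcount=4 -> skip
r=59=111011 popcount=5 -> skip
r=60=111100 popcount=4 -> skip
r=61=111101 popcount=5 -> skip
r=62=111110 popcount=5 -> skip
r=63=111111 popcount=6 -> KEEP
r=64=1000000 popcount=1 -> skip
r=65=1000001 popcount=2 -> skip
r=66=1000010 popcount=2 -> skip
r=67=1000011 popcount=3 -> skip
Kept rows: 63

Answer: 63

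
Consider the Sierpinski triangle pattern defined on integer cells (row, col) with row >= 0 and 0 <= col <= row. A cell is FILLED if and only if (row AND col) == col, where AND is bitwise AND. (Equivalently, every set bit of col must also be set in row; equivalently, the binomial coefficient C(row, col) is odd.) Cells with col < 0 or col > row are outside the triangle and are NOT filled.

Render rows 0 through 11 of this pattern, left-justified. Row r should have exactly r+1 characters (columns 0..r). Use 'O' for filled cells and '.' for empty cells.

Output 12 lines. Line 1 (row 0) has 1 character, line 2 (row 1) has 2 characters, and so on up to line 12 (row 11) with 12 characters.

r0=0: O
r1=1: OO
r2=10: O.O
r3=11: OOOO
r4=100: O...O
r5=101: OO..OO
r6=110: O.O.O.O
r7=111: OOOOOOOO
r8=1000: O.......O
r9=1001: OO......OO
r10=1010: O.O.....O.O
r11=1011: OOOO....OOOO

Answer: O
OO
O.O
OOOO
O...O
OO..OO
O.O.O.O
OOOOOOOO
O.......O
OO......OO
O.O.....O.O
OOOO....OOOO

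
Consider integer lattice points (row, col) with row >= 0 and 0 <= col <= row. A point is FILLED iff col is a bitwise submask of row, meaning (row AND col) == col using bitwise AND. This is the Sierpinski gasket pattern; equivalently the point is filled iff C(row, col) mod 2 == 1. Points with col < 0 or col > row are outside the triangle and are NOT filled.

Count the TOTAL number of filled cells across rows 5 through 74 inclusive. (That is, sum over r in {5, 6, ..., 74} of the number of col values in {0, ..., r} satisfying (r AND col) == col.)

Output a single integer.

Answer: 792

Derivation:
r5=101 pc2: +4 =4
r6=110 pc2: +4 =8
r7=111 pc3: +8 =16
r8=1000 pc1: +2 =18
r9=1001 pc2: +4 =22
r10=1010 pc2: +4 =26
r11=1011 pc3: +8 =34
r12=1100 pc2: +4 =38
r13=1101 pc3: +8 =46
r14=1110 pc3: +8 =54
r15=1111 pc4: +16 =70
r16=10000 pc1: +2 =72
r17=10001 pc2: +4 =76
r18=10010 pc2: +4 =80
r19=10011 pc3: +8 =88
r20=10100 pc2: +4 =92
r21=10101 pc3: +8 =100
r22=10110 pc3: +8 =108
r23=10111 pc4: +16 =124
r24=11000 pc2: +4 =128
r25=11001 pc3: +8 =136
r26=11010 pc3: +8 =144
r27=11011 pc4: +16 =160
r28=11100 pc3: +8 =168
r29=11101 pc4: +16 =184
r30=11110 pc4: +16 =200
r31=11111 pc5: +32 =232
r32=100000 pc1: +2 =234
r33=100001 pc2: +4 =238
r34=100010 pc2: +4 =242
r35=100011 pc3: +8 =250
r36=100100 pc2: +4 =254
r37=100101 pc3: +8 =262
r38=100110 pc3: +8 =270
r39=100111 pc4: +16 =286
r40=101000 pc2: +4 =290
r41=101001 pc3: +8 =298
r42=101010 pc3: +8 =306
r43=101011 pc4: +16 =322
r44=101100 pc3: +8 =330
r45=101101 pc4: +16 =346
r46=101110 pc4: +16 =362
r47=101111 pc5: +32 =394
r48=110000 pc2: +4 =398
r49=110001 pc3: +8 =406
r50=110010 pc3: +8 =414
r51=110011 pc4: +16 =430
r52=110100 pc3: +8 =438
r53=110101 pc4: +16 =454
r54=110110 pc4: +16 =470
r55=110111 pc5: +32 =502
r56=111000 pc3: +8 =510
r57=111001 pc4: +16 =526
r58=111010 pc4: +16 =542
r59=111011 pc5: +32 =574
r60=111100 pc4: +16 =590
r61=111101 pc5: +32 =622
r62=111110 pc5: +32 =654
r63=111111 pc6: +64 =718
r64=1000000 pc1: +2 =720
r65=1000001 pc2: +4 =724
r66=1000010 pc2: +4 =728
r67=1000011 pc3: +8 =736
r68=1000100 pc2: +4 =740
r69=1000101 pc3: +8 =748
r70=1000110 pc3: +8 =756
r71=1000111 pc4: +16 =772
r72=1001000 pc2: +4 =776
r73=1001001 pc3: +8 =784
r74=1001010 pc3: +8 =792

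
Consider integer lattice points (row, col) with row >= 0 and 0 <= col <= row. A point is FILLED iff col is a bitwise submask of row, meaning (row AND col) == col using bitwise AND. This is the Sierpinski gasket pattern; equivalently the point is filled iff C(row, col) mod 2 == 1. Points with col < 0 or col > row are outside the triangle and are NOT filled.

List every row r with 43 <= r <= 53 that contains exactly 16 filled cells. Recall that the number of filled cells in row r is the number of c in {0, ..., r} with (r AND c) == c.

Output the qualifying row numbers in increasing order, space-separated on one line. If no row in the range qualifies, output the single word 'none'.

Answer: 43 45 46 51 53

Derivation:
Row r has 2^popcount(r) filled cells, so we need popcount(r) = log2(16) = 4.
Scan r = 43..53 and keep those with exactly 4 one-bits:
r=43=101011 popcount=4 -> KEEP
r=44=101100 popcount=3 -> skip
r=45=101101 popcount=4 -> KEEP
r=46=101110 popcount=4 -> KEEP
r=47=101111 popcount=5 -> skip
r=48=110000 popcount=2 -> skip
r=49=110001 popcount=3 -> skip
r=50=110010 popcount=3 -> skip
r=51=110011 popcount=4 -> KEEP
r=52=110100 popcount=3 -> skip
r=53=110101 popcount=4 -> KEEP
Kept rows: 43 45 46 51 53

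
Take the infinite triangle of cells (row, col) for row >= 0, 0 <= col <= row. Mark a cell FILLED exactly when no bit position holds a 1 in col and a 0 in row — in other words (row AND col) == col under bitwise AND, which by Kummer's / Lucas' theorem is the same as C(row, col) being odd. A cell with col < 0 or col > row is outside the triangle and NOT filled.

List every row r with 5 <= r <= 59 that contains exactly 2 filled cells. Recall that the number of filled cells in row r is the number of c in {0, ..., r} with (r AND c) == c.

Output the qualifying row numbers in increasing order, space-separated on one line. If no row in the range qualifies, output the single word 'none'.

Row r has 2^popcount(r) filled cells, so we need popcount(r) = log2(2) = 1.
Scan r = 5..59 and keep those with exactly 1 one-bits:
r=5=101 popcount=2 -> skip
r=6=110 popcount=2 -> skip
r=7=111 popcount=3 -> skip
r=8=1000 popcount=1 -> KEEP
r=9=1001 popcount=2 -> skip
r=10=1010 popcount=2 -> skip
r=11=1011 popcount=3 -> skip
r=12=1100 popcount=2 -> skip
r=13=1101 popcount=3 -> skip
r=14=1110 popcount=3 -> skip
r=15=1111 popcount=4 -> skip
r=16=10000 popcount=1 -> KEEP
r=17=10001 popcount=2 -> skip
r=18=10010 popcount=2 -> skip
r=19=10011 popcount=3 -> skip
r=20=10100 popcount=2 -> skip
r=21=10101 popcount=3 -> skip
r=22=10110 popcount=3 -> skip
r=23=10111 popcount=4 -> skip
r=24=11000 popcount=2 -> skip
r=25=11001 popcount=3 -> skip
r=26=11010 popcount=3 -> skip
r=27=11011 popcount=4 -> skip
r=28=11100 popcount=3 -> skip
r=29=11101 popcount=4 -> skip
r=30=11110 popcount=4 -> skip
r=31=11111 popcount=5 -> skip
r=32=100000 popcount=1 -> KEEP
r=33=100001 popcount=2 -> skip
r=34=100010 popcount=2 -> skip
r=35=100011 popcount=3 -> skip
r=36=100100 popcount=2 -> skip
r=37=100101 popcount=3 -> skip
r=38=100110 popcount=3 -> skip
r=39=100111 popcount=4 -> skip
r=40=101000 popcount=2 -> skip
r=41=101001 popcount=3 -> skip
r=42=101010 popcount=3 -> skip
r=43=101011 popcount=4 -> skip
r=44=101100 popcount=3 -> skip
r=45=101101 popcount=4 -> skip
r=46=101110 popcount=4 -> skip
r=47=101111 popcount=5 -> skip
r=48=110000 popcount=2 -> skip
r=49=110001 popcount=3 -> skip
r=50=110010 popcount=3 -> skip
r=51=110011 popcount=4 -> skip
r=52=110100 popcount=3 -> skip
r=53=110101 popcount=4 -> skip
r=54=110110 popcount=4 -> skip
r=55=110111 popcount=5 -> skip
r=56=111000 popcount=3 -> skip
r=57=111001 popcount=4 -> skip
r=58=111010 popcount=4 -> skip
r=59=111011 popcount=5 -> skip
Kept rows: 8 16 32

Answer: 8 16 32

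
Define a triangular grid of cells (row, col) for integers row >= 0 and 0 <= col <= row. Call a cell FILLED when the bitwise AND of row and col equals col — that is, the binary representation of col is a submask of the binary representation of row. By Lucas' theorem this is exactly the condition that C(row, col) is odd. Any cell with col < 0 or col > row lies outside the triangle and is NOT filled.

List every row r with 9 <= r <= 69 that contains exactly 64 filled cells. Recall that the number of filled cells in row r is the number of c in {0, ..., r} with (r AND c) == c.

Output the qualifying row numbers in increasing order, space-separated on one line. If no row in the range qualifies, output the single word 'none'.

Row r has 2^popcount(r) filled cells, so we need popcount(r) = log2(64) = 6.
Scan r = 9..69 and keep those with exactly 6 one-bits:
r=9=1001 popcount=2 -> skip
r=10=1010 popcount=2 -> skip
r=11=1011 popcount=3 -> skip
r=12=1100 popcount=2 -> skip
r=13=1101 popcount=3 -> skip
r=14=1110 popcount=3 -> skip
r=15=1111 popcount=4 -> skip
r=16=10000 popcount=1 -> skip
r=17=10001 popcount=2 -> skip
r=18=10010 popcount=2 -> skip
r=19=10011 popcount=3 -> skip
r=20=10100 popcount=2 -> skip
r=21=10101 popcount=3 -> skip
r=22=10110 popcount=3 -> skip
r=23=10111 popcount=4 -> skip
r=24=11000 popcount=2 -> skip
r=25=11001 popcount=3 -> skip
r=26=11010 popcount=3 -> skip
r=27=11011 popcount=4 -> skip
r=28=11100 popcount=3 -> skip
r=29=11101 popcount=4 -> skip
r=30=11110 popcount=4 -> skip
r=31=11111 popcount=5 -> skip
r=32=100000 popcount=1 -> skip
r=33=100001 popcount=2 -> skip
r=34=100010 popcount=2 -> skip
r=35=100011 popcount=3 -> skip
r=36=100100 popcount=2 -> skip
r=37=100101 popcount=3 -> skip
r=38=100110 popcount=3 -> skip
r=39=100111 popcount=4 -> skip
r=40=101000 popcount=2 -> skip
r=41=101001 popcount=3 -> skip
r=42=101010 popcount=3 -> skip
r=43=101011 popcount=4 -> skip
r=44=101100 popcount=3 -> skip
r=45=101101 popcount=4 -> skip
r=46=101110 popcount=4 -> skip
r=47=101111 popcount=5 -> skip
r=48=110000 popcount=2 -> skip
r=49=110001 popcount=3 -> skip
r=50=110010 popcount=3 -> skip
r=51=110011 popcount=4 -> skip
r=52=110100 popcount=3 -> skip
r=53=110101 popcount=4 -> skip
r=54=110110 popcount=4 -> skip
r=55=110111 popcount=5 -> skip
r=56=111000 popcount=3 -> skip
r=57=111001 popcount=4 -> skip
r=58=111010 popcount=4 -> skip
r=59=111011 popcount=5 -> skip
r=60=111100 popcount=4 -> skip
r=61=111101 popcount=5 -> skip
r=62=111110 popcount=5 -> skip
r=63=111111 popcount=6 -> KEEP
r=64=1000000 popcount=1 -> skip
r=65=1000001 popcount=2 -> skip
r=66=1000010 popcount=2 -> skip
r=67=1000011 popcount=3 -> skip
r=68=1000100 popcount=2 -> skip
r=69=1000101 popcount=3 -> skip
Kept rows: 63

Answer: 63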